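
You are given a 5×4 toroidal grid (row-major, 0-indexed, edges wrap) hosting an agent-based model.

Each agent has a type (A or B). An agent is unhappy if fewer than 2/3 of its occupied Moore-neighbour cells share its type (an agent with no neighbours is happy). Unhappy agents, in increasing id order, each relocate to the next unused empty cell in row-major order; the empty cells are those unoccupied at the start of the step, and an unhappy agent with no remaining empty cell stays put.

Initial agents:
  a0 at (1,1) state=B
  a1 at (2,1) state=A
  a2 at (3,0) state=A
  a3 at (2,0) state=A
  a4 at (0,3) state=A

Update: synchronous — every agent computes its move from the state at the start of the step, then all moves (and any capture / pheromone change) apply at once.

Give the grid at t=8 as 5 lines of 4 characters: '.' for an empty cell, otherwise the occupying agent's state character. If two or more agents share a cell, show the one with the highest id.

.BA.
....
AA..
A...
....

t=1: a0@(0,0):B a1@(2,1):A a2@(3,0):A a3@(2,0):A a4@(0,3):A
t=2: a0@(0,1):B a1@(2,1):A a2@(3,0):A a3@(2,0):A a4@(0,2):A
t=3: a0@(0,0):B a1@(2,1):A a2@(3,0):A a3@(2,0):A a4@(0,3):A
t=4: a0@(0,1):B a1@(2,1):A a2@(3,0):A a3@(2,0):A a4@(0,2):A
t=5: a0@(0,0):B a1@(2,1):A a2@(3,0):A a3@(2,0):A a4@(0,3):A
t=6: a0@(0,1):B a1@(2,1):A a2@(3,0):A a3@(2,0):A a4@(0,2):A
t=7: a0@(0,0):B a1@(2,1):A a2@(3,0):A a3@(2,0):A a4@(0,3):A
t=8: a0@(0,1):B a1@(2,1):A a2@(3,0):A a3@(2,0):A a4@(0,2):A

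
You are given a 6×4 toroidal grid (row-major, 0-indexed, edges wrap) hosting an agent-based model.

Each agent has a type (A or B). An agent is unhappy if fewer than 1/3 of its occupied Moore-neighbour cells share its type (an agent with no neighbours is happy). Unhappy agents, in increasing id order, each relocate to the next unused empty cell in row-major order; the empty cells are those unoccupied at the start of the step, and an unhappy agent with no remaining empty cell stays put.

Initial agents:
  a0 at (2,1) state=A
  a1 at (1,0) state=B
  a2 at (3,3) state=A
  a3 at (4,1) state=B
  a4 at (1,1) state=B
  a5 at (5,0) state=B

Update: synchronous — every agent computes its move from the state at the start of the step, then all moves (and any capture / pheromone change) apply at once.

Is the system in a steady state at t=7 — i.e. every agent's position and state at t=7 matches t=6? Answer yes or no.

no

t=1: a0@(0,0):A a1@(1,0):B a2@(3,3):A a3@(4,1):B a4@(1,1):B a5@(5,0):B
t=2: a0@(0,1):A a1@(1,0):B a2@(3,3):A a3@(4,1):B a4@(1,1):B a5@(5,0):B
t=3: a0@(0,0):A a1@(1,0):B a2@(3,3):A a3@(4,1):B a4@(1,1):B a5@(5,0):B
t=4: a0@(0,1):A a1@(1,0):B a2@(3,3):A a3@(4,1):B a4@(1,1):B a5@(5,0):B
t=5: a0@(0,0):A a1@(1,0):B a2@(3,3):A a3@(4,1):B a4@(1,1):B a5@(5,0):B
t=6: a0@(0,1):A a1@(1,0):B a2@(3,3):A a3@(4,1):B a4@(1,1):B a5@(5,0):B
t=7: a0@(0,0):A a1@(1,0):B a2@(3,3):A a3@(4,1):B a4@(1,1):B a5@(5,0):B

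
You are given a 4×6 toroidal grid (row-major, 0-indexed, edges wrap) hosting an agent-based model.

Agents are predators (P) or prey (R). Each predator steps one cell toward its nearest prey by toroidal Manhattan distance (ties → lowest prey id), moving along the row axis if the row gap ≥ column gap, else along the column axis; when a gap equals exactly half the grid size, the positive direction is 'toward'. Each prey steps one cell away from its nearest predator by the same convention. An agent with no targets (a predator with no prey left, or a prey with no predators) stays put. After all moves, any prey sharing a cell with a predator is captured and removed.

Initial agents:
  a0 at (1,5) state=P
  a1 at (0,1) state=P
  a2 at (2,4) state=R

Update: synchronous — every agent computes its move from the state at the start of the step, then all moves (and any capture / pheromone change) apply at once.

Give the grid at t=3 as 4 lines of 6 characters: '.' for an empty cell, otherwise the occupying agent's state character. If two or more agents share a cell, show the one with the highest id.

....PP
......
......
......

t=1: a0@(2,5):P a1@(0,2):P a2@(3,4):R
t=2: a0@(3,5):P a1@(0,3):P a2@(0,4):R
t=3: a0@(0,5):P a1@(0,4):P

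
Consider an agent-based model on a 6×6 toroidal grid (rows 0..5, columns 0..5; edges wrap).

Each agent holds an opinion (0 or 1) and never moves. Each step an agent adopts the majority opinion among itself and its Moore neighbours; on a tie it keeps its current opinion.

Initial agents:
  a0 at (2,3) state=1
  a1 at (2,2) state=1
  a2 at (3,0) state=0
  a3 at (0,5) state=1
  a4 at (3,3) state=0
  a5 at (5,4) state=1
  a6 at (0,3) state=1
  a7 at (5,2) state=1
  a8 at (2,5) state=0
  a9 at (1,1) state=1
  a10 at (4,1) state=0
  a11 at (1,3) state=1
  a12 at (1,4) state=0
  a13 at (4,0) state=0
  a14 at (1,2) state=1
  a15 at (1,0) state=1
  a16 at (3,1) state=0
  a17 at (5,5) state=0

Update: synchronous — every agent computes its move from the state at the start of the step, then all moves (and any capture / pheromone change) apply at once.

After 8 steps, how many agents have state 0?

t=1: a0@(2,3):1 a1@(2,2):1 a2@(3,0):0 a3@(0,5):1 a4@(3,3):1 a5@(5,4):1 a6@(0,3):1 a7@(5,2):1 a8@(2,5):0 a9@(1,1):1 a10@(4,1):0 a11@(1,3):1 a12@(1,4):1 a13@(4,0):0 a14@(1,2):1 a15@(1,0):1 a16@(3,1):0 a17@(5,5):0
t=2: (unchanged — steady state)

6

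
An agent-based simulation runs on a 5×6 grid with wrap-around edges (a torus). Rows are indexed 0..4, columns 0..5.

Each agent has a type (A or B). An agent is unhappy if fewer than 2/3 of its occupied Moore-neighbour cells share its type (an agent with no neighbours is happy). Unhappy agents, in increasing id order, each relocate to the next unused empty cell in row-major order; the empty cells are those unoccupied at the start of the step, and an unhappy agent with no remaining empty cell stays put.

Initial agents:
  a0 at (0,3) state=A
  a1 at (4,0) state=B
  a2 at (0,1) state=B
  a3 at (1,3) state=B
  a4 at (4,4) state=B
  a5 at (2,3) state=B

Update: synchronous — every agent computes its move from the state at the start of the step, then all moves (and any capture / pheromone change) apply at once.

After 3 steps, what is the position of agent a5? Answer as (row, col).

t=1: a0@(0,0):A a1@(4,0):B a2@(0,1):B a3@(0,2):B a4@(0,4):B a5@(2,3):B
t=2: a0@(0,3):A a1@(0,5):B a2@(0,1):B a3@(0,2):B a4@(0,4):B a5@(2,3):B
t=3: a0@(0,0):A a1@(0,5):B a2@(0,1):B a3@(1,0):B a4@(1,1):B a5@(2,3):B

(2, 3)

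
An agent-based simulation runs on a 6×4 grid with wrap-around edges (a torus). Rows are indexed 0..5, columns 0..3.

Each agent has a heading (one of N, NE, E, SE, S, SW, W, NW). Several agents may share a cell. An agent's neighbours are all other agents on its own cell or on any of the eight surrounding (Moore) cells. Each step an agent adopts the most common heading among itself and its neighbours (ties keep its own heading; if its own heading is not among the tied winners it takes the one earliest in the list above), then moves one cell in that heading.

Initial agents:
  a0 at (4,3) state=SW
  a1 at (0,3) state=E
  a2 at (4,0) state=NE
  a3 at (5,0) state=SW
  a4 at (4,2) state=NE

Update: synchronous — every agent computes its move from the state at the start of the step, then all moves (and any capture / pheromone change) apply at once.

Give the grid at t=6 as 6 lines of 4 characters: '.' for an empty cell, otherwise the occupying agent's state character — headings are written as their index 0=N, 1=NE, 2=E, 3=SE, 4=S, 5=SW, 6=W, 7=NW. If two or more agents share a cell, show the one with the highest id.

t=1: a0@(5,2):SW a1@(0,0):E a2@(5,3):SW a3@(0,3):SW a4@(3,3):NE
t=2: a0@(0,1):SW a1@(1,3):SW a2@(0,2):SW a3@(1,2):SW a4@(2,0):NE
t=3: a0@(1,0):SW a1@(2,2):SW a2@(1,1):SW a3@(2,1):SW a4@(1,1):NE
t=4: a0@(2,3):SW a1@(3,1):SW a2@(2,0):SW a3@(3,0):SW a4@(2,0):SW
t=5: a0@(3,2):SW a1@(4,0):SW a2@(3,3):SW a3@(4,3):SW a4@(3,3):SW
t=6: a0@(4,1):SW a1@(5,3):SW a2@(4,2):SW a3@(5,2):SW a4@(4,2):SW

....
....
....
....
.55.
..55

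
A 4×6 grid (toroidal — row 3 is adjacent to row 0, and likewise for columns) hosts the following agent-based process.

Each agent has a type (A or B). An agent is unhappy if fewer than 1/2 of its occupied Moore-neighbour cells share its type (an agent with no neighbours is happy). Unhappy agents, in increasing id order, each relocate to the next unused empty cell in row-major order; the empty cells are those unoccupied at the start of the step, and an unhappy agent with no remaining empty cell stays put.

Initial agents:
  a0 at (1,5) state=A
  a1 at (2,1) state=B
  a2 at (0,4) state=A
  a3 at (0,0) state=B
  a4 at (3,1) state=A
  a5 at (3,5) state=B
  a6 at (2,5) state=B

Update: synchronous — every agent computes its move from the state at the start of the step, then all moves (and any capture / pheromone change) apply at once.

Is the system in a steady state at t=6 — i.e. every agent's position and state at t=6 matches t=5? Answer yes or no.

t=1: a0@(0,1):A a1@(0,2):B a2@(0,4):A a3@(0,3):B a4@(0,5):A a5@(3,5):B a6@(2,5):B
t=2: a0@(0,0):A a1@(0,2):B a2@(1,0):A a3@(0,3):B a4@(0,5):A a5@(1,1):B a6@(2,5):B
t=3: a0@(0,0):A a1@(0,2):B a2@(1,0):A a3@(0,3):B a4@(0,5):A a5@(0,1):B a6@(0,4):B
t=4: a0@(0,0):A a1@(0,2):B a2@(1,0):A a3@(0,3):B a4@(0,5):A a5@(1,1):B a6@(0,4):B
t=5: a0@(0,0):A a1@(0,2):B a2@(1,0):A a3@(0,3):B a4@(0,5):A a5@(0,1):B a6@(0,4):B
t=6: a0@(0,0):A a1@(0,2):B a2@(1,0):A a3@(0,3):B a4@(0,5):A a5@(1,1):B a6@(0,4):B

no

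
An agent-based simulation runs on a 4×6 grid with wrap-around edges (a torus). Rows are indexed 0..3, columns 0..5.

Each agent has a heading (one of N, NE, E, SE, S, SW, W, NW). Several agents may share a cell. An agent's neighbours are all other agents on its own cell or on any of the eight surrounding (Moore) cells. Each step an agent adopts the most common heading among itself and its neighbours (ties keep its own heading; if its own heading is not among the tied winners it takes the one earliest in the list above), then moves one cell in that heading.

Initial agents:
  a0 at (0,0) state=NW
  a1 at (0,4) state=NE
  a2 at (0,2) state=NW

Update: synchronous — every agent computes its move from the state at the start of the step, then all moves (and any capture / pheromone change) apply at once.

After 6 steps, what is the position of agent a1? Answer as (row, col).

(2, 4)

t=1: a0@(3,5):NW a1@(3,5):NE a2@(3,1):NW
t=2: a0@(2,4):NW a1@(2,0):NE a2@(2,0):NW
t=3: a0@(1,3):NW a1@(1,1):NE a2@(1,5):NW
t=4: a0@(0,2):NW a1@(0,2):NE a2@(0,4):NW
t=5: a0@(3,1):NW a1@(3,3):NE a2@(3,3):NW
t=6: a0@(2,0):NW a1@(2,4):NE a2@(2,2):NW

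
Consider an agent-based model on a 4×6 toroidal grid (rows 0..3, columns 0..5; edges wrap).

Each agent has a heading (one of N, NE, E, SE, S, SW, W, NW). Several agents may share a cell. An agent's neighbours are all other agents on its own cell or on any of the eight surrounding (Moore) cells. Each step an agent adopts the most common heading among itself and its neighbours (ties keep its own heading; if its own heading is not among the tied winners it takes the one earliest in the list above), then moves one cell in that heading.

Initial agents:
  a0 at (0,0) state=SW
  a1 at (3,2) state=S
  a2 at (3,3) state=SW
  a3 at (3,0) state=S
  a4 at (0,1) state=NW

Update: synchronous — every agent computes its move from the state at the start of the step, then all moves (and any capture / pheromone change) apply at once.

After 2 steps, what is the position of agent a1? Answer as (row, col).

t=1: a0@(1,5):SW a1@(0,2):S a2@(0,2):SW a3@(0,0):S a4@(1,1):S
t=2: a0@(2,4):SW a1@(1,2):S a2@(1,2):S a3@(1,0):S a4@(2,1):S

(1, 2)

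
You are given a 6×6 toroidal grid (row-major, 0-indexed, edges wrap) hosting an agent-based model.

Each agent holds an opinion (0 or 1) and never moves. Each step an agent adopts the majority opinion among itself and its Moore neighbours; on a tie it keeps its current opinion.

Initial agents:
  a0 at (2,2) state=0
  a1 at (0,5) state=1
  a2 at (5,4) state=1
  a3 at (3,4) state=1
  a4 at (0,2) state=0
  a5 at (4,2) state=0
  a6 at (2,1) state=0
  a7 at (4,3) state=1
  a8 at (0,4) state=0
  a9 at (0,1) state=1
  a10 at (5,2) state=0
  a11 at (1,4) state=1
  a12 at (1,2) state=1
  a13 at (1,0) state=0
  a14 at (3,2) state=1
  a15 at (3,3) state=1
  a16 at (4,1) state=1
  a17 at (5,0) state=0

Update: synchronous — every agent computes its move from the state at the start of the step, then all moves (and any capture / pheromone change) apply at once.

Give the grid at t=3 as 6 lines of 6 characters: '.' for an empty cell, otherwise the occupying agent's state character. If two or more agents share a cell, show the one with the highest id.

t=1: a0@(2,2):1 a1@(0,5):1 a2@(5,4):1 a3@(3,4):1 a4@(0,2):0 a5@(4,2):1 a6@(2,1):0 a7@(4,3):1 a8@(0,4):1 a9@(0,1):0 a10@(5,2):0 a11@(1,4):1 a12@(1,2):0 a13@(1,0):0 a14@(3,2):1 a15@(3,3):1 a16@(4,1):0 a17@(5,0):1
t=2: a0@(2,2):1 a1@(0,5):1 a2@(5,4):1 a3@(3,4):1 a4@(0,2):0 a5@(4,2):1 a6@(2,1):0 a7@(4,3):1 a8@(0,4):1 a9@(0,1):0 a10@(5,2):0 a11@(1,4):1 a12@(1,2):0 a13@(1,0):0 a14@(3,2):1 a15@(3,3):1 a16@(4,1):1 a17@(5,0):1
t=3: (unchanged — steady state)

.00.11
0.0.1.
.01...
..111.
.111..
1.0.1.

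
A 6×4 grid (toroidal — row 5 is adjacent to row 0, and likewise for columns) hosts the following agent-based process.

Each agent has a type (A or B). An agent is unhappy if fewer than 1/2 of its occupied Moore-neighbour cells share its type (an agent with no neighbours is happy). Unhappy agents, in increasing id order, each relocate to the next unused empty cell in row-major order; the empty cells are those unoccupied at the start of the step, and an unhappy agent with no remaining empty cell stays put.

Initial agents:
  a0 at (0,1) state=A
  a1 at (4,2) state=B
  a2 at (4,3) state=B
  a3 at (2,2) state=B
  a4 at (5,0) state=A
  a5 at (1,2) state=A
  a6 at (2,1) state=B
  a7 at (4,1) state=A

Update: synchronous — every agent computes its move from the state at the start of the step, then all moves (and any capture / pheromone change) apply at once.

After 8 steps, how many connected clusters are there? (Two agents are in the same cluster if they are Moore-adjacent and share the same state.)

3

t=1: a0@(0,1):A a1@(4,2):B a2@(4,3):B a3@(2,2):B a4@(5,0):A a5@(0,0):A a6@(2,1):B a7@(4,1):A
t=2: (unchanged — steady state)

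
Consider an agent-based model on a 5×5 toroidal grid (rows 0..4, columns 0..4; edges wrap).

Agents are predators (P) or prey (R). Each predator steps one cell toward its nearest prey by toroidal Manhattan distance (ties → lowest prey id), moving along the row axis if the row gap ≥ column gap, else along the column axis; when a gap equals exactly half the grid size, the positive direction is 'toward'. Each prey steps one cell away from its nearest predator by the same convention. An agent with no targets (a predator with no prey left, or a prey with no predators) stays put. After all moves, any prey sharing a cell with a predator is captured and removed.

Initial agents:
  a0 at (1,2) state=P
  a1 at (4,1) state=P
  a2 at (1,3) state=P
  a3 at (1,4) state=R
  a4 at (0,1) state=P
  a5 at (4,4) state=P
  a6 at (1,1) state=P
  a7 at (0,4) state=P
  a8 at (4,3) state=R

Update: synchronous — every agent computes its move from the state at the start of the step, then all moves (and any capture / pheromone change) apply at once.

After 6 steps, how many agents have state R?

0

t=1: a0@(1,3):P a1@(4,2):P a2@(1,4):P a4@(0,0):P a5@(4,3):P a6@(1,0):P a7@(1,4):P
t=2: (unchanged — steady state)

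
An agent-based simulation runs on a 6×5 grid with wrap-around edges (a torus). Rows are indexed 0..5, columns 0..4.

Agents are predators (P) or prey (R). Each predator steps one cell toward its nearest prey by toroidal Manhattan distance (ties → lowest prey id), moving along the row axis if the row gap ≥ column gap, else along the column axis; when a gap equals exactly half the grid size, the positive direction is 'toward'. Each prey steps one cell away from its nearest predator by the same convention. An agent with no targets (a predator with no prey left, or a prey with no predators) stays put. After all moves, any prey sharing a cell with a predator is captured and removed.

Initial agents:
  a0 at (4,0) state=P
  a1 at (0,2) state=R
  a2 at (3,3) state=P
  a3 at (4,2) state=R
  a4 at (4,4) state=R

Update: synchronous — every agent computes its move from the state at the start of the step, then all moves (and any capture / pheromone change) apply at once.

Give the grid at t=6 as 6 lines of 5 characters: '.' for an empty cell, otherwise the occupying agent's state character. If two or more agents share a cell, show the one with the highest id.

t=1: a0@(4,4):P a1@(1,2):R a2@(4,3):P
t=2: a0@(5,4):P a1@(0,2):R a2@(5,3):P
t=3: a0@(5,3):P a1@(1,2):R a2@(0,3):P
t=4: a0@(0,3):P a1@(2,2):R a2@(1,3):P
t=5: a0@(1,3):P a1@(3,2):R a2@(2,3):P
t=6: a0@(2,3):P a1@(4,2):R a2@(3,3):P

.....
.....
...P.
...P.
..R..
.....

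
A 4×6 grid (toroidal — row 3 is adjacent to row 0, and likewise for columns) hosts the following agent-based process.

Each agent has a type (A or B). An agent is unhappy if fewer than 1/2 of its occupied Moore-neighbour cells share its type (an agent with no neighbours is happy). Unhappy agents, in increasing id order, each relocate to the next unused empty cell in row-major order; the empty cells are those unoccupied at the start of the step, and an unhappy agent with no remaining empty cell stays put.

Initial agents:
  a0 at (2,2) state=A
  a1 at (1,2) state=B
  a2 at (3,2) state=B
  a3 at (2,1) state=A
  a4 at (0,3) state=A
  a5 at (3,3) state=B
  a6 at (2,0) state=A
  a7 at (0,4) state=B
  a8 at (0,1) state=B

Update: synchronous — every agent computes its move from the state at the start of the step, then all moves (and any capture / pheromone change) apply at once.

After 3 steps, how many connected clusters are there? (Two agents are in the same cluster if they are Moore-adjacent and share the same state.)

t=1: a0@(0,0):A a1@(0,2):B a2@(0,5):B a3@(2,1):A a4@(1,0):A a5@(3,3):B a6@(2,0):A a7@(0,4):B a8@(0,1):B
t=2: a0@(0,3):A a1@(0,2):B a2@(1,1):B a3@(2,1):A a4@(1,0):A a5@(3,3):B a6@(2,0):A a7@(0,4):B a8@(1,2):B
t=3: a0@(0,0):A a1@(0,2):B a2@(0,1):B a3@(2,1):A a4@(1,0):A a5@(3,3):B a6@(2,0):A a7@(0,4):B a8@(1,2):B

2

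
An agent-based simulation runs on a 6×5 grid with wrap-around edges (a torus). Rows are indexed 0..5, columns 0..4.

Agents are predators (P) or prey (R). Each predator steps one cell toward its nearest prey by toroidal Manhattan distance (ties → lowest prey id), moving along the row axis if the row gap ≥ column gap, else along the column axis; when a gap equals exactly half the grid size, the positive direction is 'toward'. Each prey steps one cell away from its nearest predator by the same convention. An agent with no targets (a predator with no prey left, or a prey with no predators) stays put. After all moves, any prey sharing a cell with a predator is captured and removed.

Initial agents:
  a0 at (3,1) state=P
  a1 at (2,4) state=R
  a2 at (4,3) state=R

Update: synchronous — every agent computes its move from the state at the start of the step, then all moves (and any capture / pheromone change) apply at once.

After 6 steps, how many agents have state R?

t=1: a0@(3,0):P a1@(2,3):R a2@(4,4):R
t=2: a0@(4,0):P a1@(2,2):R a2@(5,4):R
t=3: a0@(5,0):P a1@(1,2):R a2@(0,4):R
t=4: a0@(0,0):P a1@(2,2):R a2@(1,4):R
t=5: a0@(1,0):P a1@(3,2):R a2@(2,4):R
t=6: a0@(2,0):P a1@(4,2):R a2@(3,4):R

2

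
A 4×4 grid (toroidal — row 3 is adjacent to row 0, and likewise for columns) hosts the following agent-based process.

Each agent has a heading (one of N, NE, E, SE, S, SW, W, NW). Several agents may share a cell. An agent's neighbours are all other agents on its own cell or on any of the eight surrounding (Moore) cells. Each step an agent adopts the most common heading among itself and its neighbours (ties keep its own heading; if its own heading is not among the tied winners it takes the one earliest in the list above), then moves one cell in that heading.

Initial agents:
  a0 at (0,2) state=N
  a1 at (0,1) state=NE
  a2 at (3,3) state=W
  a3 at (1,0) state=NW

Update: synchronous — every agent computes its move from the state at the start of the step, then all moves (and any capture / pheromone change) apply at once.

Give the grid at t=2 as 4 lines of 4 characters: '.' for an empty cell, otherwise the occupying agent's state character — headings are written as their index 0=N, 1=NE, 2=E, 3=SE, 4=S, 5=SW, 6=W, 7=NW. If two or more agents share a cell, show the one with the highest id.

t=1: a0@(3,2):N a1@(3,2):NE a2@(3,2):W a3@(0,3):NW
t=2: a0@(2,2):N a1@(2,3):NE a2@(3,1):W a3@(3,2):NW

....
....
..01
.67.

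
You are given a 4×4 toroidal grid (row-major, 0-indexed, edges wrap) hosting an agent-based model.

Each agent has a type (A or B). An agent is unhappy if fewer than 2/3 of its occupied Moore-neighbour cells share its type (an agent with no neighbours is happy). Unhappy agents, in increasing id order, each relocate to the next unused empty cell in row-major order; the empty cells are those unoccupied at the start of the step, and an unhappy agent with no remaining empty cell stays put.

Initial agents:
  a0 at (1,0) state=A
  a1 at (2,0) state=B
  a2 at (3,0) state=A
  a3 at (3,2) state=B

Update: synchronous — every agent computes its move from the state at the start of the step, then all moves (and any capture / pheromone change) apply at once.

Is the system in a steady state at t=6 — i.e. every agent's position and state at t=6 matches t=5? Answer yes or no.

no

t=1: a0@(0,0):A a1@(0,1):B a2@(0,2):A a3@(3,2):B
t=2: a0@(0,3):A a1@(1,0):B a2@(1,1):A a3@(1,2):B
t=3: a0@(0,0):A a1@(0,1):B a2@(0,2):A a3@(1,3):B
t=4: a0@(0,3):A a1@(1,0):B a2@(1,1):A a3@(1,2):B
t=5: a0@(0,0):A a1@(0,1):B a2@(0,2):A a3@(1,3):B
t=6: a0@(0,3):A a1@(1,0):B a2@(1,1):A a3@(1,2):B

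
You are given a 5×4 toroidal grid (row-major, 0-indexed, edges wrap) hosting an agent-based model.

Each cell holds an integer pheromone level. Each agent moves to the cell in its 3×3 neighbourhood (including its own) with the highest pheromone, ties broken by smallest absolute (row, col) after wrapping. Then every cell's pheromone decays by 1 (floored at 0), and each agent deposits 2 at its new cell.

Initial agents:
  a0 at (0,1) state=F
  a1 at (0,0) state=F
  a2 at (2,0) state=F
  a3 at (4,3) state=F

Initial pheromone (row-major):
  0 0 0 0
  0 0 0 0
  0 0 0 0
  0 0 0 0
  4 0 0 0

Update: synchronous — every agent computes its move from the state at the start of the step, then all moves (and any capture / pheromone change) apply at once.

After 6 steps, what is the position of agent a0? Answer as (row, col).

(4, 0)

t=1: a0@(4,0) a1@(4,0) a2@(1,0) a3@(4,0) | pheromone: 0 0 0 0 / 2 0 0 0 / 0 0 0 0 / 0 0 0 0 / 9 0 0 0
t=2: a0@(4,0) a1@(4,0) a2@(1,0) a3@(4,0) | pheromone: 0 0 0 0 / 3 0 0 0 / 0 0 0 0 / 0 0 0 0 / 14 0 0 0
t=3: a0@(4,0) a1@(4,0) a2@(1,0) a3@(4,0) | pheromone: 0 0 0 0 / 4 0 0 0 / 0 0 0 0 / 0 0 0 0 / 19 0 0 0
t=4: a0@(4,0) a1@(4,0) a2@(1,0) a3@(4,0) | pheromone: 0 0 0 0 / 5 0 0 0 / 0 0 0 0 / 0 0 0 0 / 24 0 0 0
t=5: a0@(4,0) a1@(4,0) a2@(1,0) a3@(4,0) | pheromone: 0 0 0 0 / 6 0 0 0 / 0 0 0 0 / 0 0 0 0 / 29 0 0 0
t=6: a0@(4,0) a1@(4,0) a2@(1,0) a3@(4,0) | pheromone: 0 0 0 0 / 7 0 0 0 / 0 0 0 0 / 0 0 0 0 / 34 0 0 0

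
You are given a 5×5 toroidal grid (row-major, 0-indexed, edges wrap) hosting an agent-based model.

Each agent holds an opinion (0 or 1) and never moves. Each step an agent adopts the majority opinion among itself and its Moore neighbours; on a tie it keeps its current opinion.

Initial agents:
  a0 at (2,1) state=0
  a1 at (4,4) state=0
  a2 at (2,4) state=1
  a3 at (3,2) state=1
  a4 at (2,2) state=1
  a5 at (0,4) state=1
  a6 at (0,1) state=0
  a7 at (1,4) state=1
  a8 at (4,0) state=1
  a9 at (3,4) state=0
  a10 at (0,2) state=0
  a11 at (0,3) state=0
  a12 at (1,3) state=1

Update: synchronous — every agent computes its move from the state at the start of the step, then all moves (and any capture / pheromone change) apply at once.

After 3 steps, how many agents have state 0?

6

t=1: a0@(2,1):1 a1@(4,4):0 a2@(2,4):1 a3@(3,2):1 a4@(2,2):1 a5@(0,4):1 a6@(0,1):0 a7@(1,4):1 a8@(4,0):0 a9@(3,4):0 a10@(0,2):0 a11@(0,3):0 a12@(1,3):1
t=2: (unchanged — steady state)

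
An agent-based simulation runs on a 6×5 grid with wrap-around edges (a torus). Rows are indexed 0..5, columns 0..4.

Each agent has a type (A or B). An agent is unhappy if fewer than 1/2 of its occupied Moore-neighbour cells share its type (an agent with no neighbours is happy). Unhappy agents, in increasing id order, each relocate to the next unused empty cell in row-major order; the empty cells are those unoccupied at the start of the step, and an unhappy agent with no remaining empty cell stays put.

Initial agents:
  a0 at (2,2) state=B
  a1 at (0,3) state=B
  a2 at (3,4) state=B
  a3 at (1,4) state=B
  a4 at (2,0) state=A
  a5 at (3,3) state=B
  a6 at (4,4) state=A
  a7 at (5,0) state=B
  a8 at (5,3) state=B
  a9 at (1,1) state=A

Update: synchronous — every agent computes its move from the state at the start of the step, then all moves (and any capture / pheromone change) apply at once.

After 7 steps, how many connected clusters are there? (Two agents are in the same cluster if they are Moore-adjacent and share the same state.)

3

t=1: a0@(2,2):B a1@(0,3):B a2@(0,0):B a3@(1,4):B a4@(0,1):A a5@(3,3):B a6@(0,2):A a7@(0,4):B a8@(5,3):B a9@(1,1):A
t=2: (unchanged — steady state)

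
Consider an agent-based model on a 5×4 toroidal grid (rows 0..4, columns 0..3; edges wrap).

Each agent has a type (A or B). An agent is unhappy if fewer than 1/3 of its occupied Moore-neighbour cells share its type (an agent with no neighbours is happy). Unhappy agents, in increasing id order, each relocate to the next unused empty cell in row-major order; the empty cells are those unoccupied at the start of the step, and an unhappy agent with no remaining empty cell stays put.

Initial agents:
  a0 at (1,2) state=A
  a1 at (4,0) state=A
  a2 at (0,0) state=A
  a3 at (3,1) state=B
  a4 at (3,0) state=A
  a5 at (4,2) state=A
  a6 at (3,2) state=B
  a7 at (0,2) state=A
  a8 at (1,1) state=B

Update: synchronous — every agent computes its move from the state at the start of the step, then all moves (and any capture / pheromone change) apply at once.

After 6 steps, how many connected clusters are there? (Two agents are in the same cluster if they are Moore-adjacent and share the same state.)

2

t=1: a0@(1,2):A a1@(4,0):A a2@(0,0):A a3@(0,1):B a4@(3,0):A a5@(4,2):A a6@(3,2):B a7@(0,2):A a8@(0,3):B
t=2: a0@(1,2):A a1@(4,0):A a2@(0,0):A a3@(1,0):B a4@(3,0):A a5@(1,1):A a6@(1,3):B a7@(0,2):A a8@(2,0):B
t=3: (unchanged — steady state)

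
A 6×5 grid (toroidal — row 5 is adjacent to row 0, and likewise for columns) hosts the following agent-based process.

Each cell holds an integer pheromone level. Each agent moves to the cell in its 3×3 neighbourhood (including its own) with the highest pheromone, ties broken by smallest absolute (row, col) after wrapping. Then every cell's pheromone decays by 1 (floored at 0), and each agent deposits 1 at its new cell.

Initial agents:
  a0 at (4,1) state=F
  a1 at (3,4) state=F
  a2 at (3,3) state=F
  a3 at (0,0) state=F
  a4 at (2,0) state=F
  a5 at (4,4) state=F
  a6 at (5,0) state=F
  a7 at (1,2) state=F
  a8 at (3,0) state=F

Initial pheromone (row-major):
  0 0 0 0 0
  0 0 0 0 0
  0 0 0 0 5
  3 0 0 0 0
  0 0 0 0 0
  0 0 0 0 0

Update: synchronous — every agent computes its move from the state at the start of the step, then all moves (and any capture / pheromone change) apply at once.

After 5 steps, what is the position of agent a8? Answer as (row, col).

(2, 4)

t=1: a0@(3,0) a1@(2,4) a2@(2,4) a3@(0,0) a4@(2,4) a5@(3,0) a6@(0,0) a7@(0,1) a8@(2,4) | pheromone: 2 1 0 0 0 / 0 0 0 0 0 / 0 0 0 0 8 / 4 0 0 0 0 / 0 0 0 0 0 / 0 0 0 0 0
t=2: a0@(2,4) a1@(2,4) a2@(2,4) a3@(0,0) a4@(2,4) a5@(2,4) a6@(0,0) a7@(0,0) a8@(2,4) | pheromone: 4 0 0 0 0 / 0 0 0 0 0 / 0 0 0 0 13 / 3 0 0 0 0 / 0 0 0 0 0 / 0 0 0 0 0
t=3: a0@(2,4) a1@(2,4) a2@(2,4) a3@(0,0) a4@(2,4) a5@(2,4) a6@(0,0) a7@(0,0) a8@(2,4) | pheromone: 6 0 0 0 0 / 0 0 0 0 0 / 0 0 0 0 18 / 2 0 0 0 0 / 0 0 0 0 0 / 0 0 0 0 0
t=4: a0@(2,4) a1@(2,4) a2@(2,4) a3@(0,0) a4@(2,4) a5@(2,4) a6@(0,0) a7@(0,0) a8@(2,4) | pheromone: 8 0 0 0 0 / 0 0 0 0 0 / 0 0 0 0 23 / 1 0 0 0 0 / 0 0 0 0 0 / 0 0 0 0 0
t=5: a0@(2,4) a1@(2,4) a2@(2,4) a3@(0,0) a4@(2,4) a5@(2,4) a6@(0,0) a7@(0,0) a8@(2,4) | pheromone: 10 0 0 0 0 / 0 0 0 0 0 / 0 0 0 0 28 / 0 0 0 0 0 / 0 0 0 0 0 / 0 0 0 0 0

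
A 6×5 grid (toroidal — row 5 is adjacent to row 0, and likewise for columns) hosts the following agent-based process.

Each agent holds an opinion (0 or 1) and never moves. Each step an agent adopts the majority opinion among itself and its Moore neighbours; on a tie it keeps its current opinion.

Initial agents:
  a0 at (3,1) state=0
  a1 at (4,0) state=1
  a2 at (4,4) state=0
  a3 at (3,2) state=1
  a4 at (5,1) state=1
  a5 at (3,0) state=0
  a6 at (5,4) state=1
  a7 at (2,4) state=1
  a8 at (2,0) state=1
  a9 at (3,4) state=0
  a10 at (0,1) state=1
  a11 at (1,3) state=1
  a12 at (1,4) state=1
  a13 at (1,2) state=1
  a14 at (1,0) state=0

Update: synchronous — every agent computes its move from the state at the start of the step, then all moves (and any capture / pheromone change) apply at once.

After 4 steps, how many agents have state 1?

t=1: a0@(3,1):1 a1@(4,0):0 a2@(4,4):0 a3@(3,2):1 a4@(5,1):1 a5@(3,0):0 a6@(5,4):1 a7@(2,4):1 a8@(2,0):0 a9@(3,4):0 a10@(0,1):1 a11@(1,3):1 a12@(1,4):1 a13@(1,2):1 a14@(1,0):1
t=2: a0@(3,1):0 a1@(4,0):0 a2@(4,4):0 a3@(3,2):1 a4@(5,1):1 a5@(3,0):0 a6@(5,4):0 a7@(2,4):1 a8@(2,0):1 a9@(3,4):0 a10@(0,1):1 a11@(1,3):1 a12@(1,4):1 a13@(1,2):1 a14@(1,0):1
t=3: (unchanged — steady state)

9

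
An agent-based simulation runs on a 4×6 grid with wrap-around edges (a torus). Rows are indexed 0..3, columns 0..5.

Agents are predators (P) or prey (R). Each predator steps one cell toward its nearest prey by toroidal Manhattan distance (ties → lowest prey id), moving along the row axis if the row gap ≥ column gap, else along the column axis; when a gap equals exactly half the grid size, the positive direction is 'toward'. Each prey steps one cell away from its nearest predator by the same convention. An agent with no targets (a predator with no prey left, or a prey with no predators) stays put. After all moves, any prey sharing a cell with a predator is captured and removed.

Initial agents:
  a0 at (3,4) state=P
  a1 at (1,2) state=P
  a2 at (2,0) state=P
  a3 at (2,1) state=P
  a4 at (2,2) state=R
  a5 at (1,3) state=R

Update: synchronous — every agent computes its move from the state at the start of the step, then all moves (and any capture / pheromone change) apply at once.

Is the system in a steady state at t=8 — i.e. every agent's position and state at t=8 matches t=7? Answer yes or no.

t=1: a0@(3,3):P a1@(2,2):P a2@(2,1):P a3@(2,2):P a4@(3,2):R a5@(1,4):R
t=2: a0@(3,2):P a1@(3,2):P a2@(3,1):P a3@(3,2):P a5@(0,4):R
t=3: a0@(3,3):P a1@(3,3):P a2@(3,2):P a3@(3,3):P a5@(0,5):R
t=4: a0@(3,4):P a1@(3,4):P a2@(3,3):P a3@(3,4):P a5@(0,0):R
t=5: a0@(3,5):P a1@(3,5):P a2@(3,4):P a3@(3,5):P a5@(0,1):R
t=6: a0@(3,0):P a1@(3,0):P a2@(3,5):P a3@(3,0):P a5@(0,2):R
t=7: a0@(3,1):P a1@(3,1):P a2@(3,0):P a3@(3,1):P a5@(0,3):R
t=8: a0@(3,2):P a1@(3,2):P a2@(3,1):P a3@(3,2):P a5@(0,4):R

no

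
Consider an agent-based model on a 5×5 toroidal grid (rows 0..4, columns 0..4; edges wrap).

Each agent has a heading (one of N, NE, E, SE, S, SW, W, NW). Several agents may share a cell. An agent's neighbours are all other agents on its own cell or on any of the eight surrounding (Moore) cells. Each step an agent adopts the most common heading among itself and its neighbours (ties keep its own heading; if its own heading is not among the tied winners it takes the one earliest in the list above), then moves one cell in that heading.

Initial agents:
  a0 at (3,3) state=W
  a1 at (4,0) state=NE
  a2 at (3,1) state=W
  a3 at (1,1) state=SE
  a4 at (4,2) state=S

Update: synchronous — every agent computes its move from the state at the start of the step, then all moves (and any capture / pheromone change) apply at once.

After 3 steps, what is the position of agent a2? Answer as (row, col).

(3, 3)

t=1: a0@(3,2):W a1@(3,1):NE a2@(3,0):W a3@(2,2):SE a4@(4,1):W
t=2: a0@(3,1):W a1@(3,0):W a2@(3,4):W a3@(3,3):SE a4@(4,0):W
t=3: a0@(3,0):W a1@(3,4):W a2@(3,3):W a3@(4,4):SE a4@(4,4):W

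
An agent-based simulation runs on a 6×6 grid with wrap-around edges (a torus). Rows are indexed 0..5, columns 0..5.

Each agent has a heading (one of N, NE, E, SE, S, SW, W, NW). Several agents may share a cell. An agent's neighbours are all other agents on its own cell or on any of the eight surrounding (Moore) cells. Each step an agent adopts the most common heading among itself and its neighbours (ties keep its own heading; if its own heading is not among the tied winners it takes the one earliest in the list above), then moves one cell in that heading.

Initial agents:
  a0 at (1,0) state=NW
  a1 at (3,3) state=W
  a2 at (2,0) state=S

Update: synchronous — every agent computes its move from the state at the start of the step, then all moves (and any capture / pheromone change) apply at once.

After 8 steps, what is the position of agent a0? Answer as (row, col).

t=1: a0@(0,5):NW a1@(3,2):W a2@(3,0):S
t=2: a0@(5,4):NW a1@(3,1):W a2@(4,0):S
t=3: a0@(4,3):NW a1@(3,0):W a2@(5,0):S
t=4: a0@(3,2):NW a1@(3,5):W a2@(0,0):S
t=5: a0@(2,1):NW a1@(3,4):W a2@(1,0):S
t=6: a0@(1,0):NW a1@(3,3):W a2@(2,0):S
t=7: a0@(0,5):NW a1@(3,2):W a2@(3,0):S
t=8: a0@(5,4):NW a1@(3,1):W a2@(4,0):S

(5, 4)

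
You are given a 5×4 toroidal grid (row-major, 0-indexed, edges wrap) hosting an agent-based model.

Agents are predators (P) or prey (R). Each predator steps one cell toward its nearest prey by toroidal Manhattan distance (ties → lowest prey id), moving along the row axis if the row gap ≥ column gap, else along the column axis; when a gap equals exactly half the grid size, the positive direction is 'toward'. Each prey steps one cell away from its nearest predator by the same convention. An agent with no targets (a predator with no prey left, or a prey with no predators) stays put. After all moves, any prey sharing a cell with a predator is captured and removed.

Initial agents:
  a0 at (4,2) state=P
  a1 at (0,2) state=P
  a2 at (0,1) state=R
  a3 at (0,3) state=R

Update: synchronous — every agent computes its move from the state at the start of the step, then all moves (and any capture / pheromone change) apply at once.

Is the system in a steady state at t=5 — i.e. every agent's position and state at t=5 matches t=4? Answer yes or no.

t=1: a0@(0,2):P a1@(0,1):P a2@(0,0):R a3@(0,0):R
t=2: a0@(0,3):P a1@(0,0):P
t=3: (unchanged — steady state)

yes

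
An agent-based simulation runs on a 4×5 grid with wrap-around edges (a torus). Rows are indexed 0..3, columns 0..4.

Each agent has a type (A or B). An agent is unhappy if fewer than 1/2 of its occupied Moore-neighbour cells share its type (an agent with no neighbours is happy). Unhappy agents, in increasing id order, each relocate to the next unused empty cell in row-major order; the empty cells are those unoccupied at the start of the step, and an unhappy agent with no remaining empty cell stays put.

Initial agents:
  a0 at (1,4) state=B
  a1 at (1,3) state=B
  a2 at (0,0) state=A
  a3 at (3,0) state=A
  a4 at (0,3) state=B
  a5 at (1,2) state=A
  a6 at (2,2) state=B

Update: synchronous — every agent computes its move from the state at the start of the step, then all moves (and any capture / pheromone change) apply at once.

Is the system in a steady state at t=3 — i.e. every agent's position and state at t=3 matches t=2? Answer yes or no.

yes

t=1: a0@(1,4):B a1@(1,3):B a2@(0,0):A a3@(3,0):A a4@(0,3):B a5@(0,1):A a6@(2,2):B
t=2: (unchanged — steady state)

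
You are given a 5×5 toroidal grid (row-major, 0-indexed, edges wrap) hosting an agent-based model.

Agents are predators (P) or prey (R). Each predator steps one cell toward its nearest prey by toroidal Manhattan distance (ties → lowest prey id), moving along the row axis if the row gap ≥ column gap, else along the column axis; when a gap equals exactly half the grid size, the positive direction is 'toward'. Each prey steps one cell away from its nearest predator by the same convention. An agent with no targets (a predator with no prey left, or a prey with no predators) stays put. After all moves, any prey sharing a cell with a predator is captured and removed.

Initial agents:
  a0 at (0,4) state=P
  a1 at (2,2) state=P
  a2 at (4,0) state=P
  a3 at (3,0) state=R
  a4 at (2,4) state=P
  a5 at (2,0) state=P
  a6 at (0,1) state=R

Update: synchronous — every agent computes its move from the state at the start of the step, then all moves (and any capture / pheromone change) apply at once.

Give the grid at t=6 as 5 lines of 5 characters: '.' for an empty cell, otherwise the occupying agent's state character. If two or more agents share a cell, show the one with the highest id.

..P..
.....
.....
.R...
.P...

t=1: a0@(0,0):P a1@(2,1):P a2@(3,0):P a3@(2,0):R a4@(3,4):P a5@(3,0):P a6@(0,2):R
t=2: a0@(1,0):P a1@(2,0):P a2@(2,0):P a4@(2,4):P a5@(2,0):P a6@(0,3):R
t=3: a0@(1,4):P a1@(1,0):P a2@(1,0):P a4@(1,4):P a5@(1,0):P a6@(0,2):R
t=4: a0@(1,3):P a1@(1,1):P a2@(1,1):P a4@(1,3):P a5@(1,1):P a6@(0,1):R
t=5: a0@(1,2):P a1@(0,1):P a2@(0,1):P a4@(1,2):P a5@(0,1):P a6@(4,1):R
t=6: a0@(0,2):P a1@(4,1):P a2@(4,1):P a4@(0,2):P a5@(4,1):P a6@(3,1):R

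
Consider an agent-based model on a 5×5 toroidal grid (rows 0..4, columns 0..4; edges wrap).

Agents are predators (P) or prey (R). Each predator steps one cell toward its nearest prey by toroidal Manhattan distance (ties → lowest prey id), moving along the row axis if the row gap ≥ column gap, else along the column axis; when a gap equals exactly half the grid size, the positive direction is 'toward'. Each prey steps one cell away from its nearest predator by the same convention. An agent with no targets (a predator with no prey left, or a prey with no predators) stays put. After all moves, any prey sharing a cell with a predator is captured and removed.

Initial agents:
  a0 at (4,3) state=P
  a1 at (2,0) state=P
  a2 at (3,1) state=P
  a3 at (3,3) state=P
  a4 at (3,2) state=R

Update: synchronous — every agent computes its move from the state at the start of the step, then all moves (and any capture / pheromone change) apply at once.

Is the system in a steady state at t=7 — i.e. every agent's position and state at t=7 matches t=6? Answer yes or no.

yes

t=1: a0@(3,3):P a1@(2,1):P a2@(3,2):P a3@(3,2):P
t=2: (unchanged — steady state)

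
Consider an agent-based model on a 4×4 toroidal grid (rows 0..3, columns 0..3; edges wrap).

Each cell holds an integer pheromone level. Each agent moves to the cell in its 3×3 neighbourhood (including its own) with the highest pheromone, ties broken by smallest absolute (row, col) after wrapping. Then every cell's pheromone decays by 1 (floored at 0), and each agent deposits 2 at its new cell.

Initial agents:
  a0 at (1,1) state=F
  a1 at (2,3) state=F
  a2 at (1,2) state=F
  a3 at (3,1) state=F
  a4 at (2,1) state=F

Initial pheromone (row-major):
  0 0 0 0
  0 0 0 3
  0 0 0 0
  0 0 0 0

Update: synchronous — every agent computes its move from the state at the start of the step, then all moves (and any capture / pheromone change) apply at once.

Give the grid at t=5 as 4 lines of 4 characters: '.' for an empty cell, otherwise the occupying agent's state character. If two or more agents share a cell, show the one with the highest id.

t=1: a0@(0,0) a1@(1,3) a2@(1,3) a3@(0,0) a4@(1,0) | pheromone: 4 0 0 0 / 2 0 0 6 / 0 0 0 0 / 0 0 0 0
t=2: a0@(1,3) a1@(1,3) a2@(1,3) a3@(1,3) a4@(1,3) | pheromone: 3 0 0 0 / 1 0 0 15 / 0 0 0 0 / 0 0 0 0
t=3: a0@(1,3) a1@(1,3) a2@(1,3) a3@(1,3) a4@(1,3) | pheromone: 2 0 0 0 / 0 0 0 24 / 0 0 0 0 / 0 0 0 0
t=4: a0@(1,3) a1@(1,3) a2@(1,3) a3@(1,3) a4@(1,3) | pheromone: 1 0 0 0 / 0 0 0 33 / 0 0 0 0 / 0 0 0 0
t=5: a0@(1,3) a1@(1,3) a2@(1,3) a3@(1,3) a4@(1,3) | pheromone: 0 0 0 0 / 0 0 0 42 / 0 0 0 0 / 0 0 0 0

....
...F
....
....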